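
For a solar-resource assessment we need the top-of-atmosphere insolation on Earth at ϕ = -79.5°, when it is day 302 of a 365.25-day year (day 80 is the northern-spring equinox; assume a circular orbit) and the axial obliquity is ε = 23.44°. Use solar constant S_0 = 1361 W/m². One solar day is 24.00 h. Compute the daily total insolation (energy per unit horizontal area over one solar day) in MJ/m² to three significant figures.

Solar longitude: L_s = 360° × (302 − 80)/365.25 = 218.809°.
sin δ = sin 23.44° × sin 218.809° = -0.24930, so δ = -14.436°.
cos h₀ = −tan(-79.5°) tan(-14.436°) = -1.3890 ≤ −1 ⇒ polar day, h₀ = π.
Bracket: h₀ sin ϕ sin δ + cos ϕ cos δ sin h₀ = 3.1416×-0.98325×-0.24930 + 0.18224×0.96843×0.00000 = 0.770082 + 0.000000 = 0.770082.
Q̄ = (S_0/π) × [bracket] = (1361/π) × 0.770082 = 333.61 W/m².
Daily total = Q̄ × 24.00 h × 3600 s/h = 333.61 × 24.00 × 3600 / 10⁶ = 28.82 MJ/m².

28.8 MJ/m²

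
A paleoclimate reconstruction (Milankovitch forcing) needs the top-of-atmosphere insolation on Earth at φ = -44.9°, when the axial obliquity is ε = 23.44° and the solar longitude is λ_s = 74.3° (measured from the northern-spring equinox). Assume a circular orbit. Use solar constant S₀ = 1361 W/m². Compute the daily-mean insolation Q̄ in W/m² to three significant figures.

Q̄ ≈ 124 W/m²

Solar declination: sin δ = sin ε · sin λ_s = sin 23.44° × sin 74.3° = 0.38295, so δ = +22.516°.
cos H₀ = −tan(-44.9°) tan(+22.516°) = 0.4131, H₀ = 1.1449 rad.
Bracket: H₀ sin φ sin δ + cos φ cos δ sin H₀ = 1.1449×-0.70587×0.38295 + 0.70834×0.92377×0.91068 = -0.309481 + 0.595897 = 0.286416.
Q̄ = (S₀/π) × [bracket] = (1361/π) × 0.286416 = 124.1 W/m².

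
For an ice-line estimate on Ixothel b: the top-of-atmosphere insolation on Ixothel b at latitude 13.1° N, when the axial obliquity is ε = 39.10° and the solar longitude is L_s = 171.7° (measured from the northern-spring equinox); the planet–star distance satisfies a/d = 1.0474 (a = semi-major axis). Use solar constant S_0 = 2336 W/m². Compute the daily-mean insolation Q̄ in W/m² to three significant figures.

Q̄ ≈ 818 W/m²

Solar declination: sin δ = sin ε · sin L_s = sin 39.10° × sin 171.7° = 0.09104, so δ = +5.224°.
cos h₀ = −tan(+13.1°) tan(+5.224°) = -0.0213, h₀ = 1.5921 rad.
Bracket: h₀ sin ϕ sin δ + cos ϕ cos δ sin h₀ = 1.5921×0.22665×0.09104 + 0.97398×0.99585×0.99977 = 0.032852 + 0.969715 = 1.002567.
Inverse-square distance factor (a/d)² = 1.0474² = 1.097047.
Q̄ = (S_0/π) × 1.097047 × [bracket] = (2336/π) × 1.097047 × 1.002567 = 817.8 W/m².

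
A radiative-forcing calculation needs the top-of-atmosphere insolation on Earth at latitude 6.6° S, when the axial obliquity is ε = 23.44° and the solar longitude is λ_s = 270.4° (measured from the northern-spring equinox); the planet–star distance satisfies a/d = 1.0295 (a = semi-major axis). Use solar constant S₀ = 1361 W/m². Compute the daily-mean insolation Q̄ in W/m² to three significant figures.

Q̄ ≈ 452 W/m²

Solar declination: sin δ = sin ε · sin λ_s = sin 23.44° × sin 270.4° = -0.39778, so δ = -23.439°.
cos H₀ = −tan(-6.6°) tan(-23.439°) = -0.0502, H₀ = 1.6210 rad.
Bracket: H₀ sin φ sin δ + cos φ cos δ sin H₀ = 1.6210×-0.11494×-0.39778 + 0.99337×0.91748×0.99874 = 0.074113 + 0.910249 = 0.984362.
Inverse-square distance factor (a/d)² = 1.0295² = 1.059870.
Q̄ = (S₀/π) × 1.059870 × [bracket] = (1361/π) × 1.059870 × 0.984362 = 452.0 W/m².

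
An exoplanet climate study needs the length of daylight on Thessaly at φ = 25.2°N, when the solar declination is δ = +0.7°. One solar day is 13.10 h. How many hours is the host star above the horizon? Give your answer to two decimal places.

6.57 h

cos H₀ = −tan φ · tan δ = −tan(+25.2°) × tan(+0.700°) = -0.0057, so H₀ = 1.5765 rad = 90.33°.
Daylight = 2H₀/(2π) × 13.10 h = (1.5765/π) × 13.10 = 6.57 h.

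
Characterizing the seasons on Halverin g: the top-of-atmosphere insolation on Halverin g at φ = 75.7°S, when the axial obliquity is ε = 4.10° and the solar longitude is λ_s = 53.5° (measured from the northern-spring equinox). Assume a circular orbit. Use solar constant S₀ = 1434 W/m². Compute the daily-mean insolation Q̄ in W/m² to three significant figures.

Q̄ ≈ 75.5 W/m²

Solar declination: sin δ = sin ε · sin λ_s = sin 4.10° × sin 53.5° = 0.05747, so δ = +3.295°.
cos H₀ = −tan(-75.7°) tan(+3.295°) = 0.2259, H₀ = 1.3430 rad.
Bracket: H₀ sin φ sin δ + cos φ cos δ sin H₀ = 1.3430×-0.96902×0.05747 + 0.24700×0.99835×0.97416 = -0.074791 + 0.240221 = 0.165430.
Q̄ = (S₀/π) × [bracket] = (1434/π) × 0.165430 = 75.51 W/m².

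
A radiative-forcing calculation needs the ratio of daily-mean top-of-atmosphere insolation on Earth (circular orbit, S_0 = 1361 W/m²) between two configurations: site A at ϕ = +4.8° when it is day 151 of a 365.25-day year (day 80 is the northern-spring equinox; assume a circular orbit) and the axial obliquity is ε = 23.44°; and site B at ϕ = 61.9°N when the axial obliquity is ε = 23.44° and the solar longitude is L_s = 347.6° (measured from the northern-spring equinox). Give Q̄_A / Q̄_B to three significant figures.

Q̄_A / Q̄_B ≈ 2.73

— Configuration A (ϕ=+4.8°):
Solar longitude: L_s = 360° × (151 − 80)/365.25 = 69.979°.
sin δ = sin 23.44° × sin 69.979° = 0.37375, so δ = +21.947°.
cos h₀ = −tan(+4.8°) tan(+21.947°) = -0.0338, h₀ = 1.6046 rad.
Bracket: h₀ sin ϕ sin δ + cos ϕ cos δ sin h₀ = 1.6046×0.08368×0.37375 + 0.99649×0.92753×0.99943 = 0.050185 + 0.923748 = 0.973933.
Q̄ = (S_0/π) × [bracket] = (1361/π) × 0.973933 = 421.93 W/m².
— Configuration B (ϕ=+61.9°):
Solar declination: sin δ = sin ε · sin L_s = sin 23.44° × sin 347.6° = -0.08542, so δ = -4.900°.
cos h₀ = −tan(+61.9°) tan(-4.900°) = 0.1606, h₀ = 1.4095 rad.
Bracket: h₀ sin ϕ sin δ + cos ϕ cos δ sin h₀ = 1.4095×0.88213×-0.08542 + 0.47101×0.99635×0.98703 = -0.106208 + 0.463204 = 0.356996.
Q̄ = (S_0/π) × [bracket] = (1361/π) × 0.356996 = 154.66 W/m².
Ratio Q̄_A / Q̄_B = 421.93 / 154.66 = 2.728.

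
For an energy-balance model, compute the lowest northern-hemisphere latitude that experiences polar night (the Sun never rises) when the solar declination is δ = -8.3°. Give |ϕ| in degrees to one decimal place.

|ϕ| = 81.7°

Polar night requires cos h₀ = −tan ϕ tan δ ≥ 1, i.e. tan ϕ tan δ ≤ −1.
The boundary is |tan ϕ| · |tan δ| = 1, so |ϕ| = 90° − |δ| = 90° − 8.3° = 81.7° in the northern hemisphere.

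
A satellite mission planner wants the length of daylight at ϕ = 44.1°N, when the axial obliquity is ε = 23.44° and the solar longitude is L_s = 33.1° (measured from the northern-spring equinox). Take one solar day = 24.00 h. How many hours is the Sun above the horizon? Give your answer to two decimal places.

13.66 h

Solar declination: sin δ = sin ε · sin L_s = sin 23.44° × sin 33.1° = 0.21723, so δ = +12.547°.
cos h₀ = −tan ϕ · tan δ = −tan(+44.1°) × tan(+12.547°) = -0.2157, so h₀ = 1.7882 rad = 102.45°.
Daylight = 2h₀/(2π) × 24.00 h = (1.7882/π) × 24.00 = 13.66 h.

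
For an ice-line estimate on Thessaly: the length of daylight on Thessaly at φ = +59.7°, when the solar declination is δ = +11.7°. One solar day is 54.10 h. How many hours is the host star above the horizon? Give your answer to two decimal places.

cos H₀ = −tan φ · tan δ = −tan(+59.7°) × tan(+11.700°) = -0.3544, so H₀ = 1.9331 rad = 110.76°.
Daylight = 2H₀/(2π) × 54.10 h = (1.9331/π) × 54.10 = 33.29 h.

33.29 h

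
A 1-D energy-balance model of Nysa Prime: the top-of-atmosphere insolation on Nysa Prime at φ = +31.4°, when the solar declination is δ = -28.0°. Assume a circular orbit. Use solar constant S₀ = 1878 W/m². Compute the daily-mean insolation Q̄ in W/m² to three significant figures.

Q̄ ≈ 245 W/m²

cos H₀ = −tan(+31.4°) tan(-28.000°) = 0.3246, H₀ = 1.2403 rad.
Bracket: H₀ sin φ sin δ + cos φ cos δ sin H₀ = 1.2403×0.52101×-0.46947 + 0.85355×0.88295×0.94587 = -0.303376 + 0.712847 = 0.409471.
Q̄ = (S₀/π) × [bracket] = (1878/π) × 0.409471 = 244.8 W/m².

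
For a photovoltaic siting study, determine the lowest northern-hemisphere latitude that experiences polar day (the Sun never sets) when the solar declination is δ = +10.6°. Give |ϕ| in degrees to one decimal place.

|ϕ| = 79.4°

Polar day requires cos h₀ = −tan ϕ tan δ ≤ −1, i.e. tan ϕ tan δ ≥ 1.
The boundary is |tan ϕ| · |tan δ| = 1, so |ϕ| = 90° − |δ| = 90° − 10.6° = 79.4° in the northern hemisphere.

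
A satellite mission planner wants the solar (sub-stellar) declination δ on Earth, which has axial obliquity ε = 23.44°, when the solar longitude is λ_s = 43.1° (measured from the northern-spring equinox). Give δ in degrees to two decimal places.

sin δ = sin ε · sin λ_s = sin 23.44° × sin 43.1° = 0.271798.
δ = arcsin(0.271798) = +15.77°.

δ = +15.77°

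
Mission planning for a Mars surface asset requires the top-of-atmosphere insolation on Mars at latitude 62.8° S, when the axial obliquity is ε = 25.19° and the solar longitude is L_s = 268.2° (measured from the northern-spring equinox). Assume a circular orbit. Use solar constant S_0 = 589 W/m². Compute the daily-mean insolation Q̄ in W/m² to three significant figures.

Solar declination: sin δ = sin ε · sin L_s = sin 25.19° × sin 268.2° = -0.42541, so δ = -25.177°.
cos h₀ = −tan(-62.8°) tan(-25.177°) = -0.9147, h₀ = 2.7254 rad.
Bracket: h₀ sin ϕ sin δ + cos ϕ cos δ sin h₀ = 2.7254×-0.88942×-0.42541 + 0.45710×0.90500×0.40424 = 1.031205 + 0.167224 = 1.198429.
Q̄ = (S_0/π) × [bracket] = (589/π) × 1.198429 = 224.7 W/m².

Q̄ ≈ 225 W/m²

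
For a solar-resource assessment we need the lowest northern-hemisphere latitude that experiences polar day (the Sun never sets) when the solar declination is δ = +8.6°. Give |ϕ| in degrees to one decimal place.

Polar day requires cos h₀ = −tan ϕ tan δ ≤ −1, i.e. tan ϕ tan δ ≥ 1.
The boundary is |tan ϕ| · |tan δ| = 1, so |ϕ| = 90° − |δ| = 90° − 8.6° = 81.4° in the northern hemisphere.

|ϕ| = 81.4°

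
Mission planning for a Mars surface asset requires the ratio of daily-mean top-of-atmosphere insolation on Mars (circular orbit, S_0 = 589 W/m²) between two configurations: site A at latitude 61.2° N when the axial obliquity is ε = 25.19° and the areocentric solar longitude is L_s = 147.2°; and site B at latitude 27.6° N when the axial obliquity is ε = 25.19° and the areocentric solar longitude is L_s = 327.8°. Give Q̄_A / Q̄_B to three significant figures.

Q̄_A / Q̄_B ≈ 1.18

— Configuration A (ϕ=+61.2°):
sin δ = sin 25.19° × sin 147.2° = 0.23056, so δ = +13.330°.
cos h₀ = −tan(+61.2°) tan(+13.330°) = -0.4310, h₀ = 2.0164 rad.
Bracket: h₀ sin ϕ sin δ + cos ϕ cos δ sin h₀ = 2.0164×0.87631×0.23056 + 0.48175×0.97306×0.90235 = 0.407398 + 0.422996 = 0.830394.
Q̄ = (S_0/π) × [bracket] = (589/π) × 0.830394 = 155.69 W/m².
— Configuration B (ϕ=+27.6°):
sin δ = sin 25.19° × sin 327.8° = -0.22680, so δ = -13.109°.
cos h₀ = −tan(+27.6°) tan(-13.109°) = 0.1217, h₀ = 1.4488 rad.
Bracket: h₀ sin ϕ sin δ + cos ϕ cos δ sin h₀ = 1.4488×0.46330×-0.22680 + 0.88620×0.97394×0.99256 = -0.152235 + 0.856684 = 0.704449.
Q̄ = (S_0/π) × [bracket] = (589/π) × 0.704449 = 132.07 W/m².
Ratio Q̄_A / Q̄_B = 155.69 / 132.07 = 1.179.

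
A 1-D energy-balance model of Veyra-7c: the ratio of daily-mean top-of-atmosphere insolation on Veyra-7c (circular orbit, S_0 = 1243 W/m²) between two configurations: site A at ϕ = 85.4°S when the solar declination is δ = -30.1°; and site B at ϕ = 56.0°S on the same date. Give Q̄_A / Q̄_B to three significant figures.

— Configuration A (ϕ=-85.4°):
cos h₀ = −tan(-85.4°) tan(-30.100°) = -7.2047 ≤ −1 ⇒ polar day, h₀ = π.
Bracket: h₀ sin ϕ sin δ + cos ϕ cos δ sin h₀ = 3.1416×-0.99678×-0.50151 + 0.08020×0.86515×0.00000 = 1.570471 + 0.000000 = 1.570471.
Q̄ = (S_0/π) × [bracket] = (1243/π) × 1.570471 = 621.37 W/m².
— Configuration B (ϕ=-56.0°):
cos h₀ = −tan(-56.0°) tan(-30.100°) = -0.8594, h₀ = 2.6049 rad.
Bracket: h₀ sin ϕ sin δ + cos ϕ cos δ sin h₀ = 2.6049×-0.82904×-0.50151 + 0.55919×0.86515×0.51129 = 1.083044 + 0.247354 = 1.330398.
Q̄ = (S_0/π) × [bracket] = (1243/π) × 1.330398 = 526.38 W/m².
Ratio Q̄_A / Q̄_B = 621.37 / 526.38 = 1.180.

Q̄_A / Q̄_B ≈ 1.18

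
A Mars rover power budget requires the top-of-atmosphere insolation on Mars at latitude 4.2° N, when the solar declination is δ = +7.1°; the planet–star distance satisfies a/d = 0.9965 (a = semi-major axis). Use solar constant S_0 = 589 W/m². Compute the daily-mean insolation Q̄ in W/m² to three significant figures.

cos h₀ = −tan(+4.2°) tan(+7.100°) = -0.0091, h₀ = 1.5799 rad.
Bracket: h₀ sin ϕ sin δ + cos ϕ cos δ sin h₀ = 1.5799×0.07324×0.12360 + 0.99731×0.99233×0.99996 = 0.014302 + 0.989621 = 1.003923.
Inverse-square distance factor (a/d)² = 0.9965² = 0.993012.
Q̄ = (S_0/π) × 0.993012 × [bracket] = (589/π) × 0.993012 × 1.003923 = 186.9 W/m².

Q̄ ≈ 187 W/m²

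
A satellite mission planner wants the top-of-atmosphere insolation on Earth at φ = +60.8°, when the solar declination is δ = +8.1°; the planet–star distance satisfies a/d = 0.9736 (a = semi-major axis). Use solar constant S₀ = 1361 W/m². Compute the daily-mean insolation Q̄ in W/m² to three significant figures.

cos H₀ = −tan(+60.8°) tan(+8.100°) = -0.2547, H₀ = 1.8283 rad.
Bracket: H₀ sin φ sin δ + cos φ cos δ sin H₀ = 1.8283×0.87292×0.14090 + 0.48786×0.99002×0.96703 = 0.224871 + 0.467067 = 0.691938.
Inverse-square distance factor (a/d)² = 0.9736² = 0.947897.
Q̄ = (S₀/π) × 0.947897 × [bracket] = (1361/π) × 0.947897 × 0.691938 = 284.1 W/m².

Q̄ ≈ 284 W/m²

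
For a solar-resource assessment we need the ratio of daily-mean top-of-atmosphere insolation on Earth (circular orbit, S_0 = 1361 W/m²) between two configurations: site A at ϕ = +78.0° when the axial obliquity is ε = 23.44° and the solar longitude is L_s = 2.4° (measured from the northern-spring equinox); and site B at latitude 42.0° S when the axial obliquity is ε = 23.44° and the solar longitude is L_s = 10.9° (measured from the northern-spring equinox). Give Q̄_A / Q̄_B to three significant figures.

Q̄_A / Q̄_B ≈ 0.353

— Configuration A (ϕ=+78.0°):
Solar declination: sin δ = sin ε · sin L_s = sin 23.44° × sin 2.4° = 0.01666, so δ = +0.954°.
cos h₀ = −tan(+78.0°) tan(+0.954°) = -0.0784, h₀ = 1.6493 rad.
Bracket: h₀ sin ϕ sin δ + cos ϕ cos δ sin h₀ = 1.6493×0.97815×0.01666 + 0.20791×0.99986×0.99692 = 0.026877 + 0.207241 = 0.234118.
Q̄ = (S_0/π) × [bracket] = (1361/π) × 0.234118 = 101.42 W/m².
— Configuration B (ϕ=-42.0°):
Solar declination: sin δ = sin ε · sin L_s = sin 23.44° × sin 10.9° = 0.07522, so δ = +4.314°.
cos h₀ = −tan(-42.0°) tan(+4.314°) = 0.0679, h₀ = 1.5028 rad.
Bracket: h₀ sin ϕ sin δ + cos ϕ cos δ sin h₀ = 1.5028×-0.66913×0.07522 + 0.74314×0.99717×0.99769 = -0.075639 + 0.739325 = 0.663686.
Q̄ = (S_0/π) × [bracket] = (1361/π) × 0.663686 = 287.52 W/m².
Ratio Q̄_A / Q̄_B = 101.42 / 287.52 = 0.3527.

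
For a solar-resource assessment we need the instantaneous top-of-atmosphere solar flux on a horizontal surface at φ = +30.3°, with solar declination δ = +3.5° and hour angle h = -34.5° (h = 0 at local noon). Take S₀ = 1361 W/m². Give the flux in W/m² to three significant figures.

1.01e+03 W/m²

cos θ_z = sin φ sin δ + cos φ cos δ cos h = 0.030801 + 0.710220 = 0.741021.
Flux = S₀ · cos θ_z = 1361 × 0.741021 = 1009 W/m².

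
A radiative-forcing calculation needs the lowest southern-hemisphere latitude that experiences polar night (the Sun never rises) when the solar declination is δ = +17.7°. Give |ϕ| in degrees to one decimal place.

Polar night requires cos h₀ = −tan ϕ tan δ ≥ 1, i.e. tan ϕ tan δ ≤ −1.
The boundary is |tan ϕ| · |tan δ| = 1, so |ϕ| = 90° − |δ| = 90° − 17.7° = 72.3° in the southern hemisphere.

|ϕ| = 72.3°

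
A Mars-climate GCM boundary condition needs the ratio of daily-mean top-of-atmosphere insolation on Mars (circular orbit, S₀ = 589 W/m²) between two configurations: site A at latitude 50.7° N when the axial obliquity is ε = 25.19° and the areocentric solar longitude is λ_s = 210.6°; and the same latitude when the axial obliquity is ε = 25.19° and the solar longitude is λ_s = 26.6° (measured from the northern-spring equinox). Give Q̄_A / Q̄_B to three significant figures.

— Configuration A (φ=+50.7°):
sin δ = sin 25.19° × sin 210.6° = -0.21666, so δ = -12.513°.
cos H₀ = −tan(+50.7°) tan(-12.513°) = 0.2711, H₀ = 1.2962 rad.
Bracket: H₀ sin φ sin δ + cos φ cos δ sin H₀ = 1.2962×0.77384×-0.21666 + 0.63338×0.97625×0.96254 = -0.217321 + 0.595174 = 0.377853.
Q̄ = (S₀/π) × [bracket] = (589/π) × 0.377853 = 70.842 W/m².
— Configuration B (φ=+50.7°):
Solar declination: sin δ = sin ε · sin λ_s = sin 25.19° × sin 26.6° = 0.19058, so δ = +10.986°.
cos H₀ = −tan(+50.7°) tan(+10.986°) = -0.2372, H₀ = 1.8103 rad.
Bracket: H₀ sin φ sin δ + cos φ cos δ sin H₀ = 1.8103×0.77384×0.19058 + 0.63338×0.98167×0.97146 = 0.266980 + 0.604025 = 0.871005.
Q̄ = (S₀/π) × [bracket] = (589/π) × 0.871005 = 163.30 W/m².
Ratio Q̄_A / Q̄_B = 70.842 / 163.30 = 0.4338.

Q̄_A / Q̄_B ≈ 0.434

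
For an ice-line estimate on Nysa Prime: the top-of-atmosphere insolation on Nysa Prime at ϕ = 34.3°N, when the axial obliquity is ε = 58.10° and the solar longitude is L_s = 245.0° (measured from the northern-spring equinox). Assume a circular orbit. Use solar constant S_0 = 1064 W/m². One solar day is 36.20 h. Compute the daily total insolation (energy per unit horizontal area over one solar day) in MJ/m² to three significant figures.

1.67 MJ/m²

Solar declination: sin δ = sin ε · sin L_s = sin 58.10° × sin 245.0° = -0.76943, so δ = -50.303°.
cos h₀ = −tan(+34.3°) tan(-50.303°) = 0.8217, h₀ = 0.6063 rad.
Bracket: h₀ sin ϕ sin δ + cos ϕ cos δ sin h₀ = 0.6063×0.56353×-0.76943 + 0.82610×0.63873×0.56987 = -0.262890 + 0.300695 = 0.037805.
Q̄ = (S_0/π) × [bracket] = (1064/π) × 0.037805 = 12.804 W/m².
Daily total = Q̄ × 36.20 h × 3600 s/h = 12.804 × 36.20 × 3600 / 10⁶ = 1.669 MJ/m².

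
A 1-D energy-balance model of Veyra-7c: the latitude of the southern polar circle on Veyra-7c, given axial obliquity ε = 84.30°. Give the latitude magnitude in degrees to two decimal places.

The polar circle is the lowest latitude that experiences at least one full rotation of continuous darkness at the northern-summer solstice; it lies at |ϕ| = 90° − ε = 90° − 84.30° = 5.70°.

5.70°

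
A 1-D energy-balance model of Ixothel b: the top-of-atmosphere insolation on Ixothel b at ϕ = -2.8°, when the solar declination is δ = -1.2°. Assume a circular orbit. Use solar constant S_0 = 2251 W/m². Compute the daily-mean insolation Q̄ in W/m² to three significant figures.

cos h₀ = −tan(-2.8°) tan(-1.200°) = -0.0010, h₀ = 1.5718 rad.
Bracket: h₀ sin ϕ sin δ + cos ϕ cos δ sin h₀ = 1.5718×-0.04885×-0.02094 + 0.99881×0.99978×1.00000 = 0.001608 + 0.998590 = 1.000198.
Q̄ = (S_0/π) × [bracket] = (2251/π) × 1.000198 = 716.7 W/m².

Q̄ ≈ 717 W/m²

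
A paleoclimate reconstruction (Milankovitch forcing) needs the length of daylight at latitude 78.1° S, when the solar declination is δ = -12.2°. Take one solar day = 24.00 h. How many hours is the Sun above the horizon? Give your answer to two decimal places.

24.00 h

Sunrise equation: cos H₀ = −tan φ · tan δ = -1.0260 ≤ −1, so the Sun never sets (polar day) and H₀ = π.
Daylight = 2H₀/(2π) × 24.00 h = (3.1416/π) × 24.00 = 24.00 h.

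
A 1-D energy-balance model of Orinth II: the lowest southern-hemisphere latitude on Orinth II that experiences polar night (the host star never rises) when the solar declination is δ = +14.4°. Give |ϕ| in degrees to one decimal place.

Polar night requires cos h₀ = −tan ϕ tan δ ≥ 1, i.e. tan ϕ tan δ ≤ −1.
The boundary is |tan ϕ| · |tan δ| = 1, so |ϕ| = 90° − |δ| = 90° − 14.4° = 75.6° in the southern hemisphere.

|ϕ| = 75.6°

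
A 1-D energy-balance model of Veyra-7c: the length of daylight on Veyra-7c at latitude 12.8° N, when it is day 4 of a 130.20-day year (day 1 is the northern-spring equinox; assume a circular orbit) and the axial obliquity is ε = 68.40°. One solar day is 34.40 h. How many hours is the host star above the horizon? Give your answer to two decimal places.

Solar longitude: λ_s = 360° × (4 − 1)/130.20 = 8.295°.
sin δ = sin 68.40° × sin 8.295° = 0.13414, so δ = +7.709°.
cos H₀ = −tan φ · tan δ = −tan(+12.8°) × tan(+7.709°) = -0.0308, so H₀ = 1.6016 rad = 91.76°.
Daylight = 2H₀/(2π) × 34.40 h = (1.6016/π) × 34.40 = 17.54 h.

17.54 h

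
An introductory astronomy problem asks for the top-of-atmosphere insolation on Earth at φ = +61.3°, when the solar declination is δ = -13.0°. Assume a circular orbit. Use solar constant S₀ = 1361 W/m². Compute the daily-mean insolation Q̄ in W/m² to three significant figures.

Q̄ ≈ 86.7 W/m²

cos H₀ = −tan(+61.3°) tan(-13.000°) = 0.4217, H₀ = 1.1355 rad.
Bracket: H₀ sin φ sin δ + cos φ cos δ sin H₀ = 1.1355×0.87715×-0.22495 + 0.48022×0.97437×0.90674 = -0.224051 + 0.424274 = 0.200223.
Q̄ = (S₀/π) × [bracket] = (1361/π) × 0.200223 = 86.74 W/m².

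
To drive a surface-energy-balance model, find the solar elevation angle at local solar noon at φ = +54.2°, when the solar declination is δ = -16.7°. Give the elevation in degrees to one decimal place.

At local noon the hour angle is zero, so the zenith angle equals |φ − δ| = |+54.2° − (-16.700°)| = 70.900°.
Elevation = 90° − 70.900° = 19.1°.

19.1°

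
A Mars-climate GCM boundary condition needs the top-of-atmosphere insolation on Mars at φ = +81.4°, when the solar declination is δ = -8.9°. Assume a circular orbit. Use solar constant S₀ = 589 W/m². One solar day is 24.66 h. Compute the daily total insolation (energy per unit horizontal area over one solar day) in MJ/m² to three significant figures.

0.00 MJ/m²

cos H₀ = −tan(+81.4°) tan(-8.900°) = 1.0354 ≥ 1 ⇒ polar night, H₀ = 0 and Q̄ = 0.
Daily total = Q̄ × 24.66 h × 3600 s/h = 0.00 MJ/m².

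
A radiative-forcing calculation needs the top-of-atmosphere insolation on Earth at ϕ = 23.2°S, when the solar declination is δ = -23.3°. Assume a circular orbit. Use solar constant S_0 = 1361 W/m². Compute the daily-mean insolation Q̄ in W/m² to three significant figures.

Q̄ ≈ 478 W/m²

cos h₀ = −tan(-23.2°) tan(-23.300°) = -0.1846, h₀ = 1.7564 rad.
Bracket: h₀ sin ϕ sin δ + cos ϕ cos δ sin h₀ = 1.7564×-0.39394×-0.39555 + 0.91914×0.91845×0.98282 = 0.273687 + 0.829681 = 1.103368.
Q̄ = (S_0/π) × [bracket] = (1361/π) × 1.103368 = 478.0 W/m².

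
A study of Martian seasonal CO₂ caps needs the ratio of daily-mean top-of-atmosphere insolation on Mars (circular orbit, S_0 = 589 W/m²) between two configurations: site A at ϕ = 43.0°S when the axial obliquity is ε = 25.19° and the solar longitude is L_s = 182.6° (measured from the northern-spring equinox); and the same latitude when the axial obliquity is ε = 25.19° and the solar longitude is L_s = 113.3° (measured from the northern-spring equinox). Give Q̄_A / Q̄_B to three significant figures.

— Configuration A (ϕ=-43.0°):
Solar declination: sin δ = sin ε · sin L_s = sin 25.19° × sin 182.6° = -0.01931, so δ = -1.106°.
cos h₀ = −tan(-43.0°) tan(-1.106°) = -0.0180, h₀ = 1.5888 rad.
Bracket: h₀ sin ϕ sin δ + cos ϕ cos δ sin h₀ = 1.5888×-0.68200×-0.01931 + 0.73135×0.99981×0.99984 = 0.020924 + 0.731094 = 0.752018.
Q̄ = (S_0/π) × [bracket] = (589/π) × 0.752018 = 140.99 W/m².
— Configuration B (ϕ=-43.0°):
Solar declination: sin δ = sin ε · sin L_s = sin 25.19° × sin 113.3° = 0.39091, so δ = +23.011°.
cos h₀ = −tan(-43.0°) tan(+23.011°) = 0.3960, h₀ = 1.1636 rad.
Bracket: h₀ sin ϕ sin δ + cos ϕ cos δ sin h₀ = 1.1636×-0.68200×0.39091 + 0.73135×0.92043×0.91823 = -0.310216 + 0.618112 = 0.307896.
Q̄ = (S_0/π) × [bracket] = (589/π) × 0.307896 = 57.726 W/m².
Ratio Q̄_A / Q̄_B = 140.99 / 57.726 = 2.442.

Q̄_A / Q̄_B ≈ 2.44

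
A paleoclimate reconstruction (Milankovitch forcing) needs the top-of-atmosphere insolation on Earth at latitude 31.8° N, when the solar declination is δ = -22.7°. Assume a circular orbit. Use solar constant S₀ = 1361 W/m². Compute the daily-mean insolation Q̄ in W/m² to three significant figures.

cos H₀ = −tan(+31.8°) tan(-22.700°) = 0.2594, H₀ = 1.3084 rad.
Bracket: H₀ sin φ sin δ + cos φ cos δ sin H₀ = 1.3084×0.52696×-0.38591 + 0.84989×0.92254×0.96578 = -0.266075 + 0.757227 = 0.491152.
Q̄ = (S₀/π) × [bracket] = (1361/π) × 0.491152 = 212.8 W/m².

Q̄ ≈ 213 W/m²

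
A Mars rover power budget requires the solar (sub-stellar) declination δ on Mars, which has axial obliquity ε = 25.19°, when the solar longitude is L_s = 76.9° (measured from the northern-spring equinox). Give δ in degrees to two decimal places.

sin δ = sin ε · sin L_s = sin 25.19° × sin 76.9° = 0.414545.
δ = arcsin(0.414545) = +24.49°.

δ = +24.49°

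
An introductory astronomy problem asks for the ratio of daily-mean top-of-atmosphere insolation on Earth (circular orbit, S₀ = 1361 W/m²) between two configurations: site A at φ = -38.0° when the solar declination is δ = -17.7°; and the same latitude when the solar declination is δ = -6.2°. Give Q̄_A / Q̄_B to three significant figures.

Q̄_A / Q̄_B ≈ 1.20

— Configuration A (φ=-38.0°):
cos H₀ = −tan(-38.0°) tan(-17.700°) = -0.2493, H₀ = 1.8228 rad.
Bracket: H₀ sin φ sin δ + cos φ cos δ sin H₀ = 1.8228×-0.61566×-0.30403 + 0.78801×0.95266×0.96842 = 0.341190 + 0.726998 = 1.068188.
Q̄ = (S₀/π) × [bracket] = (1361/π) × 1.068188 = 462.76 W/m².
— Configuration B (φ=-38.0°):
cos H₀ = −tan(-38.0°) tan(-6.200°) = -0.0849, H₀ = 1.6558 rad.
Bracket: H₀ sin φ sin δ + cos φ cos δ sin H₀ = 1.6558×-0.61566×-0.10800 + 0.78801×0.99415×0.99639 = 0.110096 + 0.780572 = 0.890668.
Q̄ = (S₀/π) × [bracket] = (1361/π) × 0.890668 = 385.85 W/m².
Ratio Q̄_A / Q̄_B = 462.76 / 385.85 = 1.199.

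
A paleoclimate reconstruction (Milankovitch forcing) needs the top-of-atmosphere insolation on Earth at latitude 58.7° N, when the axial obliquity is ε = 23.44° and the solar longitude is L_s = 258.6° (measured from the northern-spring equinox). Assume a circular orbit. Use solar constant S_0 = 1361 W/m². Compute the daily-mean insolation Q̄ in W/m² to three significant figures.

Q̄ ≈ 33.2 W/m²

Solar declination: sin δ = sin ε · sin L_s = sin 23.44° × sin 258.6° = -0.38994, so δ = -22.951°.
cos h₀ = −tan(+58.7°) tan(-22.951°) = 0.6965, h₀ = 0.8003 rad.
Bracket: h₀ sin ϕ sin δ + cos ϕ cos δ sin h₀ = 0.8003×0.85446×-0.38994 + 0.51952×0.92084×0.71758 = -0.266650 + 0.343287 = 0.076637.
Q̄ = (S_0/π) × [bracket] = (1361/π) × 0.076637 = 33.20 W/m².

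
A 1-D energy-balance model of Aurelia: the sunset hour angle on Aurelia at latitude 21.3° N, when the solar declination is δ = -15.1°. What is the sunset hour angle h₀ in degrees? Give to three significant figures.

h₀ = 84.0°

cos h₀ = −tan ϕ · tan δ = −tan(+21.3°) × tan(-15.100°) = 0.1052, so h₀ = 1.4654 rad = 83.96°.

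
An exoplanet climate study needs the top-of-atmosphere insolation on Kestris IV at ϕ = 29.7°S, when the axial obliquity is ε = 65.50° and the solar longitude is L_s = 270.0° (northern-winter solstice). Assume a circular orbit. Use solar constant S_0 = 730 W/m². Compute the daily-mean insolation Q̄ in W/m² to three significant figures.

Q̄ ≈ 329 W/m²

Solar declination: sin δ = sin ε · sin L_s = sin 65.50° × sin 270.0° = -0.90996, so δ = -65.500°.
cos h₀ = −tan(-29.7°) tan(-65.500°) = -1.2516 ≤ −1 ⇒ polar day, h₀ = π.
Bracket: h₀ sin ϕ sin δ + cos ϕ cos δ sin h₀ = 3.1416×-0.49546×-0.90996 + 0.86863×0.41469×0.00000 = 1.416387 + 0.000000 = 1.416387.
Q̄ = (S_0/π) × [bracket] = (730/π) × 1.416387 = 329.1 W/m².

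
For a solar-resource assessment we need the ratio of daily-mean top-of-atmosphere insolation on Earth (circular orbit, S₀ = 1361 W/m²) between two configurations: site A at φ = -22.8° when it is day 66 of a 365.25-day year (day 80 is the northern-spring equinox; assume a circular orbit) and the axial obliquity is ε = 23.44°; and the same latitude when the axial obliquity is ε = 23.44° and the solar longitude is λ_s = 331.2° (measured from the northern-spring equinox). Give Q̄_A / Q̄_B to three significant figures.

— Configuration A (φ=-22.8°):
Solar longitude: λ_s = 360° × (66 − 80)/365.25 = -13.799°, i.e. -13.799° + 360° = 346.201°.
sin δ = sin 23.44° × sin 346.201° = -0.09488, so δ = -5.444°.
cos H₀ = −tan(-22.8°) tan(-5.444°) = -0.0401, H₀ = 1.6109 rad.
Bracket: H₀ sin φ sin δ + cos φ cos δ sin H₀ = 1.6109×-0.38752×-0.09488 + 0.92186×0.99549×0.99920 = 0.059229 + 0.916968 = 0.976197.
Q̄ = (S₀/π) × [bracket] = (1361/π) × 0.976197 = 422.91 W/m².
— Configuration B (φ=-22.8°):
Solar declination: sin δ = sin ε · sin λ_s = sin 23.44° × sin 331.2° = -0.19164, so δ = -11.048°.
cos H₀ = −tan(-22.8°) tan(-11.048°) = -0.0821, H₀ = 1.6530 rad.
Bracket: H₀ sin φ sin δ + cos φ cos δ sin H₀ = 1.6530×-0.38752×-0.19164 + 0.92186×0.98147×0.99663 = 0.122759 + 0.901729 = 1.024488.
Q̄ = (S₀/π) × [bracket] = (1361/π) × 1.024488 = 443.83 W/m².
Ratio Q̄_A / Q̄_B = 422.91 / 443.83 = 0.9529.

Q̄_A / Q̄_B ≈ 0.953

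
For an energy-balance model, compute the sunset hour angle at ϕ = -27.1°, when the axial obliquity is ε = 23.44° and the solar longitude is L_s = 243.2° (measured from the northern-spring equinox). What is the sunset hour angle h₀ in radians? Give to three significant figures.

Solar declination: sin δ = sin ε · sin L_s = sin 23.44° × sin 243.2° = -0.35506, so δ = -20.797°.
cos h₀ = −tan ϕ · tan δ = −tan(-27.1°) × tan(-20.797°) = -0.1944, so h₀ = 1.7664 rad = 101.21°.

h₀ = 1.77 rad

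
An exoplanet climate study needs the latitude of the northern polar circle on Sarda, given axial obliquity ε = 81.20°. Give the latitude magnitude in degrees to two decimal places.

8.80°

The polar circle is the lowest latitude that experiences at least one full rotation of continuous daylight at the northern-summer solstice; it lies at |ϕ| = 90° − ε = 90° − 81.20° = 8.80°.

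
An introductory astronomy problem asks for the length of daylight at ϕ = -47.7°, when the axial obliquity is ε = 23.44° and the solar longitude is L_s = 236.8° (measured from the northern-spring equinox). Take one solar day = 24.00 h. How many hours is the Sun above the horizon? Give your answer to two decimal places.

15.04 h

Solar declination: sin δ = sin ε · sin L_s = sin 23.44° × sin 236.8° = -0.33286, so δ = -19.442°.
cos h₀ = −tan ϕ · tan δ = −tan(-47.7°) × tan(-19.442°) = -0.3879, so h₀ = 1.9692 rad = 112.83°.
Daylight = 2h₀/(2π) × 24.00 h = (1.9692/π) × 24.00 = 15.04 h.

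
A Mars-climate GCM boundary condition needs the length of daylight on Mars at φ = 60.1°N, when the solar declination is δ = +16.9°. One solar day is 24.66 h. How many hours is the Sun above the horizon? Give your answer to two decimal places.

cos H₀ = −tan φ · tan δ = −tan(+60.1°) × tan(+16.900°) = -0.5284, so H₀ = 2.1275 rad = 121.90°.
Daylight = 2H₀/(2π) × 24.66 h = (2.1275/π) × 24.66 = 16.70 h.

16.70 h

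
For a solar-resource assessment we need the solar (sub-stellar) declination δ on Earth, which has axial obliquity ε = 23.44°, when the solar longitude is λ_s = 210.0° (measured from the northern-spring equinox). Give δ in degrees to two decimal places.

δ = -11.47°

sin δ = sin ε · sin λ_s = sin 23.44° × sin 210.0° = -0.198894.
δ = arcsin(-0.198894) = -11.47°.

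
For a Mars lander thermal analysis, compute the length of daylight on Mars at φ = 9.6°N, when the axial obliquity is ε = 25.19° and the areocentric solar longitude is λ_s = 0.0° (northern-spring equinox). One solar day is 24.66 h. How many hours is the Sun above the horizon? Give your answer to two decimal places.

sin δ = sin 25.19° × sin 0.0° = 0.00000, so δ = +0.000°.
cos H₀ = −tan φ · tan δ = −tan(+9.6°) × tan(+0.000°) = -0.0000, so H₀ = 1.5708 rad = 90.00°.
Daylight = 2H₀/(2π) × 24.66 h = (1.5708/π) × 24.66 = 12.33 h.

12.33 h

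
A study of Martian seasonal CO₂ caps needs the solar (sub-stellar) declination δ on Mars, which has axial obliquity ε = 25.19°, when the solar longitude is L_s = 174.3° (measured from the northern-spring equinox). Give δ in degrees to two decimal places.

δ = +2.42°

sin δ = sin ε · sin L_s = sin 25.19° × sin 174.3° = 0.042273.
δ = arcsin(0.042273) = +2.42°.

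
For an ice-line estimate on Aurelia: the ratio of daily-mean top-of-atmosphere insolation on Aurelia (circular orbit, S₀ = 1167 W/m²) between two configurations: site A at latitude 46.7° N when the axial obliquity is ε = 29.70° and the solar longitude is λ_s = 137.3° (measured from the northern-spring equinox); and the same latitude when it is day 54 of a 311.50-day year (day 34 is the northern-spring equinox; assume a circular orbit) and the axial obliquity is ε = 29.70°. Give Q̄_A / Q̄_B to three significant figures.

— Configuration A (φ=+46.7°):
Solar declination: sin δ = sin ε · sin λ_s = sin 29.70° × sin 137.3° = 0.33600, so δ = +19.633°.
cos H₀ = −tan(+46.7°) tan(+19.633°) = -0.3786, H₀ = 1.9590 rad.
Bracket: H₀ sin φ sin δ + cos φ cos δ sin H₀ = 1.9590×0.72777×0.33600 + 0.68582×0.94186×0.92558 = 0.479036 + 0.597875 = 1.076911.
Q̄ = (S₀/π) × [bracket] = (1167/π) × 1.076911 = 400.04 W/m².
— Configuration B (φ=+46.7°):
Solar longitude: λ_s = 360° × (54 − 34)/311.50 = 23.114°.
sin δ = sin 29.70° × sin 23.114° = 0.19450, so δ = +11.215°.
cos H₀ = −tan(+46.7°) tan(+11.215°) = -0.2104, H₀ = 1.7828 rad.
Bracket: H₀ sin φ sin δ + cos φ cos δ sin H₀ = 1.7828×0.72777×0.19450 + 0.68582×0.98090×0.97761 = 0.252358 + 0.657659 = 0.910017.
Q̄ = (S₀/π) × [bracket] = (1167/π) × 0.910017 = 338.04 W/m².
Ratio Q̄_A / Q̄_B = 400.04 / 338.04 = 1.183.

Q̄_A / Q̄_B ≈ 1.18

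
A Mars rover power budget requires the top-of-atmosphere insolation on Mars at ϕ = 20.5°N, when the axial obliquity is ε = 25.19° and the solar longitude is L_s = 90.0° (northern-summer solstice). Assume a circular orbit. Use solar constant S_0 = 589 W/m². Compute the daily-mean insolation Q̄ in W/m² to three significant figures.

Solar declination: sin δ = sin ε · sin L_s = sin 25.19° × sin 90.0° = 0.42562, so δ = +25.190°.
cos h₀ = −tan(+20.5°) tan(+25.190°) = -0.1759, h₀ = 1.7476 rad.
Bracket: h₀ sin ϕ sin δ + cos ϕ cos δ sin h₀ = 1.7476×0.35021×0.42562 + 0.93667×0.90490×0.98442 = 0.260491 + 0.834387 = 1.094878.
Q̄ = (S_0/π) × [bracket] = (589/π) × 1.094878 = 205.3 W/m².

Q̄ ≈ 205 W/m²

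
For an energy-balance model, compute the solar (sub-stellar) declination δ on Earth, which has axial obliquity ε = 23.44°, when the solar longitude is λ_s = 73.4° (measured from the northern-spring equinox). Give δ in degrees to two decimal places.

sin δ = sin ε · sin λ_s = sin 23.44° × sin 73.4° = 0.381210.
δ = arcsin(0.381210) = +22.41°.

δ = +22.41°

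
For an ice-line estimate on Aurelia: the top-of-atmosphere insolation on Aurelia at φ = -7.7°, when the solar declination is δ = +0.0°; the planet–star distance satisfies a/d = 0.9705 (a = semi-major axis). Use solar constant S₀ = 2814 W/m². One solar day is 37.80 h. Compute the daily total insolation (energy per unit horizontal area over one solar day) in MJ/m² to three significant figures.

114 MJ/m²

cos H₀ = −tan(-7.7°) tan(+0.000°) = 0.0000, H₀ = 1.5708 rad.
Bracket: H₀ sin φ sin δ + cos φ cos δ sin H₀ = 1.5708×-0.13399×0.00000 + 0.99098×1.00000×1.00000 = -0.000000 + 0.990980 = 0.990980.
Inverse-square distance factor (a/d)² = 0.9705² = 0.941870.
Q̄ = (S₀/π) × 0.941870 × [bracket] = (2814/π) × 0.941870 × 0.990980 = 836.05 W/m².
Daily total = Q̄ × 37.80 h × 3600 s/h = 836.05 × 37.80 × 3600 / 10⁶ = 113.8 MJ/m².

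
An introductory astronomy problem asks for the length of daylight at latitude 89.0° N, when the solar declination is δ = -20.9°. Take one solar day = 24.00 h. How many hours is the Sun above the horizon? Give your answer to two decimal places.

0.00 h

cos h₀ = −tan ϕ · tan δ = 21.8769 ≥ 1, so the Sun never rises (polar night) and h₀ = 0.
Daylight = 2h₀/(2π) × 24.00 h = (0.0000/π) × 24.00 = 0.00 h.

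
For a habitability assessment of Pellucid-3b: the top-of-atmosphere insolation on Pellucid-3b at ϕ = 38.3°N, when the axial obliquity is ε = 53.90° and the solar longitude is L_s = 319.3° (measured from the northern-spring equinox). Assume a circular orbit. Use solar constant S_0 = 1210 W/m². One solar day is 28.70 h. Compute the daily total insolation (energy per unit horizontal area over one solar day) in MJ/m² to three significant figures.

Solar declination: sin δ = sin ε · sin L_s = sin 53.90° × sin 319.3° = -0.52689, so δ = -31.795°.
cos h₀ = −tan(+38.3°) tan(-31.795°) = 0.4896, h₀ = 1.0592 rad.
Bracket: h₀ sin ϕ sin δ + cos ϕ cos δ sin h₀ = 1.0592×0.61978×-0.52689 + 0.78478×0.84993×0.87196 = -0.345888 + 0.581604 = 0.235716.
Q̄ = (S_0/π) × [bracket] = (1210/π) × 0.235716 = 90.787 W/m².
Daily total = Q̄ × 28.70 h × 3600 s/h = 90.787 × 28.70 × 3600 / 10⁶ = 9.380 MJ/m².

9.38 MJ/m²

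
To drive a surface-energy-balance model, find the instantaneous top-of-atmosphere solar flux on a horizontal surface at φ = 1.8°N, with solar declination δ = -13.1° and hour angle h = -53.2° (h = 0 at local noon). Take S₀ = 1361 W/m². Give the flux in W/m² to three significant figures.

784 W/m²

cos θ_z = sin φ sin δ + cos φ cos δ cos h = -0.007119 + 0.583147 = 0.576028.
Flux = S₀ · cos θ_z = 1361 × 0.576028 = 784.0 W/m².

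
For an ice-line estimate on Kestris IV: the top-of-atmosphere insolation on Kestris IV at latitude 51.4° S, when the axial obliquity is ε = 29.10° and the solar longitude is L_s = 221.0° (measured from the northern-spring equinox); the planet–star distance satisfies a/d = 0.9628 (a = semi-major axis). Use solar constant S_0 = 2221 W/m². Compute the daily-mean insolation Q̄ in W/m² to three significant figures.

Q̄ ≈ 679 W/m²

Solar declination: sin δ = sin ε · sin L_s = sin 29.10° × sin 221.0° = -0.31906, so δ = -18.606°.
cos h₀ = −tan(-51.4°) tan(-18.606°) = -0.4217, h₀ = 2.0061 rad.
Bracket: h₀ sin ϕ sin δ + cos ϕ cos δ sin h₀ = 2.0061×-0.78152×-0.31906 + 0.62388×0.94773×0.90672 = 0.500225 + 0.536116 = 1.036341.
Inverse-square distance factor (a/d)² = 0.9628² = 0.926984.
Q̄ = (S_0/π) × 0.926984 × [bracket] = (2221/π) × 0.926984 × 1.036341 = 679.2 W/m².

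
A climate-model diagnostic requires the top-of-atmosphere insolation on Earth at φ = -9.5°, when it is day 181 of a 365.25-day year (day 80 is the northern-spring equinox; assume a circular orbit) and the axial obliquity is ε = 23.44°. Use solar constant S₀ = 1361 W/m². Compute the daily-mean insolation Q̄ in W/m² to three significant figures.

Q̄ ≈ 350 W/m²

Solar longitude: λ_s = 360° × (181 − 80)/365.25 = 99.548°.
sin δ = sin 23.44° × sin 99.548° = 0.39228, so δ = +23.096°.
cos H₀ = −tan(-9.5°) tan(+23.096°) = 0.0714, H₀ = 1.4994 rad.
Bracket: H₀ sin φ sin δ + cos φ cos δ sin H₀ = 1.4994×-0.16505×0.39228 + 0.98629×0.91985×0.99745 = -0.097080 + 0.904925 = 0.807845.
Q̄ = (S₀/π) × [bracket] = (1361/π) × 0.807845 = 350.0 W/m².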